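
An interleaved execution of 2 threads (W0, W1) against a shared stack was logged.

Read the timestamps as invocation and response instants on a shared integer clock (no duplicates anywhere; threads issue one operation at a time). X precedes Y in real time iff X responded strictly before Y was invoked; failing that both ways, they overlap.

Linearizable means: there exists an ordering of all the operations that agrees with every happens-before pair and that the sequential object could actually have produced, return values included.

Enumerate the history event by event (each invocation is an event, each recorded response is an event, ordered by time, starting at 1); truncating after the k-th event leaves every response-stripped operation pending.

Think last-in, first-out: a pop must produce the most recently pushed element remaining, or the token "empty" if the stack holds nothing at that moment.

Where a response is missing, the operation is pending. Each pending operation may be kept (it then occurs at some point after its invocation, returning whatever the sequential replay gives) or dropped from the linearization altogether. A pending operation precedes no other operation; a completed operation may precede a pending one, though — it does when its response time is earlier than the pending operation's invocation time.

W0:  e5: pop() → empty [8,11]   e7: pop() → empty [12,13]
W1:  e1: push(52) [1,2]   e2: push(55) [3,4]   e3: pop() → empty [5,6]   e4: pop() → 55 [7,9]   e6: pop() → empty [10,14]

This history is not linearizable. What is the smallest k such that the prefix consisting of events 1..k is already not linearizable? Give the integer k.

6

a valid linearization of events 1..5 exists, for instance e1, e2:
step 1: e1 push(52) — stack <52>
step 2: e2 push(55) — stack <52,55>
once event 6 joins (e3's response, time 6), exhaustive search finds no witness
e.g. e1, e2, e3: illegal at step 3, since e3 pop() → empty cannot apply there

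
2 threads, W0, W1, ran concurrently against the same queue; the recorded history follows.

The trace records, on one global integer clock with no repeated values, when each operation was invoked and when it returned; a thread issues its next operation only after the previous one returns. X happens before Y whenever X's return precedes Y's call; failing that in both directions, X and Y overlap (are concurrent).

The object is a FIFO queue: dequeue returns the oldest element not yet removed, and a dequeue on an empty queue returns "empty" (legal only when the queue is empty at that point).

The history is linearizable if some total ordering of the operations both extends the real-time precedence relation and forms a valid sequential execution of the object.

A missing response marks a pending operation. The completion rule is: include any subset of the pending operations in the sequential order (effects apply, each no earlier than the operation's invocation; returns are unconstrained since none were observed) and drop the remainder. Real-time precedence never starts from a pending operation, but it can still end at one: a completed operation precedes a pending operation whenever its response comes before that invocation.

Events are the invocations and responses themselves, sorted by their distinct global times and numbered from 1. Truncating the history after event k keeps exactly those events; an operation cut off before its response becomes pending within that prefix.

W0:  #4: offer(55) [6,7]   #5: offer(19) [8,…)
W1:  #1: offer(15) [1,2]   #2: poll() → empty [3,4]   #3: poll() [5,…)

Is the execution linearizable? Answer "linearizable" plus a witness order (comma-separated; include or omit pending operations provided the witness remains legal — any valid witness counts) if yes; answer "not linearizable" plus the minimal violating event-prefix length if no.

cut after 3 events: linearizable; cut after 4 events (#2 responds, time 4): not linearizable
one real-time candidate order over the 2 completed operations — the queue replay rejects it
e.g. #1, #2: illegal at step 2, since #2 poll() → empty cannot apply there

not linearizable — minimal violating prefix: 4 events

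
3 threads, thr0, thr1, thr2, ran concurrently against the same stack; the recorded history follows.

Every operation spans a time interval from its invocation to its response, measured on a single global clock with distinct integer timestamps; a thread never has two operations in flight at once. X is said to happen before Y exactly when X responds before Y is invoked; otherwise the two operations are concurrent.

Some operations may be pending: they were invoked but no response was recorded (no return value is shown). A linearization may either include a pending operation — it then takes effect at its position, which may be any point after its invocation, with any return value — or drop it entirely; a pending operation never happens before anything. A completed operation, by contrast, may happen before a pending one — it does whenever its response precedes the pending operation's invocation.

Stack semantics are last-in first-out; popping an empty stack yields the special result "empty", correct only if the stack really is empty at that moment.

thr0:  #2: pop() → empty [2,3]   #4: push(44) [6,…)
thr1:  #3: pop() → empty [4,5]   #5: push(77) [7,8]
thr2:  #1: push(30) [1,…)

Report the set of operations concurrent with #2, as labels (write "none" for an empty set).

#1

#2 spans [2,3]: anything still running between times 2 and 3 counts as concurrent
#1 [1,…): concurrent
#3 [4,5]: after
#4 [6,…): after
#5 [7,8]: after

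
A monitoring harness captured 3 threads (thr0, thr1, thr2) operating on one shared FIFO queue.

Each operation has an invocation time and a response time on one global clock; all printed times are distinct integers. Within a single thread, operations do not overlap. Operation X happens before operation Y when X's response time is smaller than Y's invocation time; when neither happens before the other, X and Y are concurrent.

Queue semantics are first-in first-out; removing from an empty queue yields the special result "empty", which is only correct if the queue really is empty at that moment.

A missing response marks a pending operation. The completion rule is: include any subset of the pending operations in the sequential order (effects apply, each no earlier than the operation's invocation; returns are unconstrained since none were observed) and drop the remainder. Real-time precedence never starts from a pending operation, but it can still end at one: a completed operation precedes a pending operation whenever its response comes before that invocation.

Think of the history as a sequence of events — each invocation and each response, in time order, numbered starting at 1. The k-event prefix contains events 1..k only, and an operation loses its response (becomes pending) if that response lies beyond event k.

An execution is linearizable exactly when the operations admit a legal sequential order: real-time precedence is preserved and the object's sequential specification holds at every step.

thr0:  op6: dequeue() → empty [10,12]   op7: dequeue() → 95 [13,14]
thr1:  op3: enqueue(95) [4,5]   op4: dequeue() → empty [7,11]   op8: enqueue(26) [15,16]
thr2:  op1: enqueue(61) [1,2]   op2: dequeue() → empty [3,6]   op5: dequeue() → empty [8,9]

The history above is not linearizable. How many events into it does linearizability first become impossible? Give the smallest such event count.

events 1..5 are linearizable; a witness order is op1, op2, op3:
1. op1 enqueue(61), leaving queue <61>
2. op2 dequeue() (pending, included), leaving queue <>
3. op3 enqueue(95), leaving queue <95>
event 6 — op2's response, time 6 — after it, nothing linearizes
one such order, op1, op2, op3, breaks at step 2 where op2 dequeue() → empty is illegal
one such order, op1, op3, op2, breaks at step 3 where op2 dequeue() → empty is illegal

6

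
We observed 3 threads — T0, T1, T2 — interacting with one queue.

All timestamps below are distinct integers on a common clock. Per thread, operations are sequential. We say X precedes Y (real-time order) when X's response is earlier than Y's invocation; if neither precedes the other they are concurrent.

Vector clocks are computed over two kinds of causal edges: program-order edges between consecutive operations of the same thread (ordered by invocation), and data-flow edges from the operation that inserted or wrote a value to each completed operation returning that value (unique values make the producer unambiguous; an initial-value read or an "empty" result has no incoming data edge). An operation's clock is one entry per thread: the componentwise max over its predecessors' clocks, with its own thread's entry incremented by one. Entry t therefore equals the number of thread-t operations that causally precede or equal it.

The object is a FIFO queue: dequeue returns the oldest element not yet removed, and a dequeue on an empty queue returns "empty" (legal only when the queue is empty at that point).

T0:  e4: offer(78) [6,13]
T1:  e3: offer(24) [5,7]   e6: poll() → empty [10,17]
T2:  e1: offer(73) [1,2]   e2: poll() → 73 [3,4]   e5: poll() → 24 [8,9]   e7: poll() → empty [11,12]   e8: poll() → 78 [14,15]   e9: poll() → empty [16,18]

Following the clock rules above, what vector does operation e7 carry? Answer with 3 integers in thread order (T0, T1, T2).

e1, invoked 1, has no incoming edges; only T2's bump applies → (0, 0, 1)
e3, invoked 5, has no incoming edges; only T1's bump applies → (0, 1, 0)
e4, invoked 6, has no incoming edges; only T0's bump applies → (1, 0, 0)
VC(e2, invoked at 3): max of VC(e1)=(0, 0, 1), then +1 on thread T2 → (0, 0, 2)
VC(e6, invoked at 10): max of VC(e3)=(0, 1, 0), then +1 on thread T1 → (0, 2, 0)
VC(e5, invoked at 8): max of VC(e2)=(0, 0, 2), VC(e3)=(0, 1, 0), then +1 on thread T2 → (0, 1, 3)
VC(e7, invoked at 11): max of VC(e5)=(0, 1, 3), then +1 on thread T2 → (0, 1, 4)
VC(e8, invoked at 14): max of VC(e4)=(1, 0, 0), VC(e7)=(0, 1, 4), then +1 on thread T2 → (1, 1, 5)
VC(e9, invoked at 16): max of VC(e8)=(1, 1, 5), then +1 on thread T2 → (1, 1, 6)
target: VC(e7) = (0, 1, 4)

(0, 1, 4)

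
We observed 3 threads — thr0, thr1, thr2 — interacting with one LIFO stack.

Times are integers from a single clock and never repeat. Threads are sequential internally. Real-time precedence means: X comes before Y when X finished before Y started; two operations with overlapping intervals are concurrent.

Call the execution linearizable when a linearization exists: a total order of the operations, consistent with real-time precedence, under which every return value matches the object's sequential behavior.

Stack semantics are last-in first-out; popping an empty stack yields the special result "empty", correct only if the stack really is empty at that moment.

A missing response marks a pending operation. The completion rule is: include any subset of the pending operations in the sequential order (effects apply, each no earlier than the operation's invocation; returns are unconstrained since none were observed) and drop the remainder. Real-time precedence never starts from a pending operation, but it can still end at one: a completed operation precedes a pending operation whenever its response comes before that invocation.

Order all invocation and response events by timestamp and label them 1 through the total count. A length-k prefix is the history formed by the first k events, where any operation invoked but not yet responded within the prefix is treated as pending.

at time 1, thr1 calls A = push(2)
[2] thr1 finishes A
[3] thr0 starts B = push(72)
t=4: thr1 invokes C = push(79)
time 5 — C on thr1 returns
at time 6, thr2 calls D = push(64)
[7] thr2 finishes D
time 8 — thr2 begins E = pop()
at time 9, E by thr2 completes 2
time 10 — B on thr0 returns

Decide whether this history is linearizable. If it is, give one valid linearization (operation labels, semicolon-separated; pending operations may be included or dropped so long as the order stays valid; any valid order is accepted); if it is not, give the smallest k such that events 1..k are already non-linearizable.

already the first 9 events (up to E's response at time 9) admit no linearization; the first 8 still do
the sole real-time-consistent order of 4 completed operations fails the LIFO stack replay
no completion choice of the 1 pending operation (B) rescues it — every subset was tried
take A, C, D, E (pending dropped): step 4 already fails, because E pop() → 2 cannot occur there

not linearizable — minimal violating prefix: 9 events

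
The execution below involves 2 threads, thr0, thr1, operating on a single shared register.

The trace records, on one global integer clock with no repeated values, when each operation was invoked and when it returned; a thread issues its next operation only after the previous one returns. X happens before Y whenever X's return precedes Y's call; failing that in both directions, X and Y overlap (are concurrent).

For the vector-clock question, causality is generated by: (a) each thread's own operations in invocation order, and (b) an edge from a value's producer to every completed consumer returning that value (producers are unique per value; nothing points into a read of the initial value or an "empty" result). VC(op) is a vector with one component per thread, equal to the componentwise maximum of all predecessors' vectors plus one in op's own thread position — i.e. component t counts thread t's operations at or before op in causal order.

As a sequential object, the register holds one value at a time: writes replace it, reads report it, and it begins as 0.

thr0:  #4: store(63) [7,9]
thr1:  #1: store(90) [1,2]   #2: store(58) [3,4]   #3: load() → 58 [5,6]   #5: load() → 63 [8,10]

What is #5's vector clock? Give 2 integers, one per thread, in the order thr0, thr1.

#1, invoked 1, has no incoming edges; only thr1's bump applies → (0, 1)
#4, invoked 7, has no incoming edges; only thr0's bump applies → (1, 0)
VC(#2, invoked at 3): max of VC(#1)=(0, 1), then +1 on thread thr1 → (0, 2)
VC(#3, invoked at 5): max of VC(#2)=(0, 2), then +1 on thread thr1 → (0, 3)
VC(#5, invoked at 8): max of VC(#3)=(0, 3), VC(#4)=(1, 0), then +1 on thread thr1 → (1, 4)
target: VC(#5) = (1, 4)

(1, 4)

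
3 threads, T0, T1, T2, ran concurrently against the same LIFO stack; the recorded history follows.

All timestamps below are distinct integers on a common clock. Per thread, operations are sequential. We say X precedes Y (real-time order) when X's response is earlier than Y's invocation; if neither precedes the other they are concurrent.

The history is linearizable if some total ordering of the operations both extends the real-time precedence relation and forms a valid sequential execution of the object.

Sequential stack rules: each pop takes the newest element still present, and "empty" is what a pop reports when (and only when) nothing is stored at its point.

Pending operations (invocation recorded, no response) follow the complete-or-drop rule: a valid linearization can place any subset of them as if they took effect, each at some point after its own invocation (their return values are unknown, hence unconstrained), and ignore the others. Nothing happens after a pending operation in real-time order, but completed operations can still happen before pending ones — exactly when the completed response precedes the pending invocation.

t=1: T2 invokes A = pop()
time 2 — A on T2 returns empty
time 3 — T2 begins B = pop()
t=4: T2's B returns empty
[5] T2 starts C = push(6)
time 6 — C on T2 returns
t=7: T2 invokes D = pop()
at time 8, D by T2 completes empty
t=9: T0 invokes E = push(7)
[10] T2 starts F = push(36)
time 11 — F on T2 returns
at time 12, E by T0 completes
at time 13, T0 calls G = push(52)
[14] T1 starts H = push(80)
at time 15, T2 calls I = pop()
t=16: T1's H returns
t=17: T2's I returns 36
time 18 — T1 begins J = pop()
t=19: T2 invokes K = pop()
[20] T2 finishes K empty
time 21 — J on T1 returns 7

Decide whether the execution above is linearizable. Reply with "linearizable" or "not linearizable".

not linearizable

the violation lands at event 8, D's response at time 8: events 1..7 linearize, events 1..8 do not
one real-time candidate order over the 4 completed operations — the LIFO stack replay rejects it
one such order, A, B, C, D, breaks at step 4 where D pop() → empty is illegal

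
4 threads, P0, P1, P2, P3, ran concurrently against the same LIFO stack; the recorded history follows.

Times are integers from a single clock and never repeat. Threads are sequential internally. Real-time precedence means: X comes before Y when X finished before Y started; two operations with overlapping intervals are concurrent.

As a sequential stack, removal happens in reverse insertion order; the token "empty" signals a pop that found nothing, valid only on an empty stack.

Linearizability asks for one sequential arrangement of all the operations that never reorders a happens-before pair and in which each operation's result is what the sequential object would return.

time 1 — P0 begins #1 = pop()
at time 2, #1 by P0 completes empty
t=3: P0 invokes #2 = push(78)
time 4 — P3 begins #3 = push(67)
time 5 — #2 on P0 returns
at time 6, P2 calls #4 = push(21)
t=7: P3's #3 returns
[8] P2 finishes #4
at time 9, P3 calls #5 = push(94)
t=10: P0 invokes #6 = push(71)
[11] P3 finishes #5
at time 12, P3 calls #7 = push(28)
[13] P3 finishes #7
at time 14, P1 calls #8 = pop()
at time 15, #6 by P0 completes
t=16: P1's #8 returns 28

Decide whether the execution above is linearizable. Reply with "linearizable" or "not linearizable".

one valid linearization: #1, #2, #3, #4, #5, #6, #7, #8
1. #1 pop() → empty, leaving stack <>
2. #2 push(78), leaving stack <78>
3. #3 push(67), leaving stack <78,67>
4. #4 push(21), leaving stack <78,67,21>
5. #5 push(94), leaving stack <78,67,21,94>
6. #6 push(71), leaving stack <78,67,21,94,71>
7. #7 push(28), leaving stack <78,67,21,94,71,28>
8. #8 pop() → 28, leaving stack <78,67,21,94,71>

linearizable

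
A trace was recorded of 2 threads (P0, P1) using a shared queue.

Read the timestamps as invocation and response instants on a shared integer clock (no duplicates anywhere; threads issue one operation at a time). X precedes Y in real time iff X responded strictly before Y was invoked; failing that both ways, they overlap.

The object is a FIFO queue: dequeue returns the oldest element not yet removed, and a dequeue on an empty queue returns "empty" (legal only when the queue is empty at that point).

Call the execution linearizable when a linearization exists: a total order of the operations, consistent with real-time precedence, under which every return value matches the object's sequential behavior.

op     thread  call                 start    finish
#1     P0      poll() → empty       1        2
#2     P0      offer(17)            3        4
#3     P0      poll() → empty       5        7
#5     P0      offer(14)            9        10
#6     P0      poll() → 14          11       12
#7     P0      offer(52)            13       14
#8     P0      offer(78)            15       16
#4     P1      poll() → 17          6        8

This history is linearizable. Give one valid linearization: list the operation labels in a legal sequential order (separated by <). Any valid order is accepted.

step 1: #1 poll() → empty — queue <>
step 2: #2 offer(17) — queue <17>
step 3: #4 poll() → 17 — queue <>
step 4: #3 poll() → empty — queue <>
step 5: #5 offer(14) — queue <14>
step 6: #6 poll() → 14 — queue <>
step 7: #7 offer(52) — queue <52>
step 8: #8 offer(78) — queue <52,78>

#1 < #2 < #4 < #3 < #5 < #6 < #7 < #8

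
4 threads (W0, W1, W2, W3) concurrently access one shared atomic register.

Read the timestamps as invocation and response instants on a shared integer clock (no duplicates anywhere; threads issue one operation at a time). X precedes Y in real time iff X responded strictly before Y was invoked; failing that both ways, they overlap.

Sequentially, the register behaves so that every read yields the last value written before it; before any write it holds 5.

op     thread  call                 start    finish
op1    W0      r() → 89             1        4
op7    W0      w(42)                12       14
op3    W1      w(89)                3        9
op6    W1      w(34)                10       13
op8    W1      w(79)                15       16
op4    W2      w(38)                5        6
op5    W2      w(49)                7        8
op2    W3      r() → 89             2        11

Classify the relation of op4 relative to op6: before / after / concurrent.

before

op4 spans [5,6], op6 spans [10,13]
resp(op4)=6 < inv(op6)=10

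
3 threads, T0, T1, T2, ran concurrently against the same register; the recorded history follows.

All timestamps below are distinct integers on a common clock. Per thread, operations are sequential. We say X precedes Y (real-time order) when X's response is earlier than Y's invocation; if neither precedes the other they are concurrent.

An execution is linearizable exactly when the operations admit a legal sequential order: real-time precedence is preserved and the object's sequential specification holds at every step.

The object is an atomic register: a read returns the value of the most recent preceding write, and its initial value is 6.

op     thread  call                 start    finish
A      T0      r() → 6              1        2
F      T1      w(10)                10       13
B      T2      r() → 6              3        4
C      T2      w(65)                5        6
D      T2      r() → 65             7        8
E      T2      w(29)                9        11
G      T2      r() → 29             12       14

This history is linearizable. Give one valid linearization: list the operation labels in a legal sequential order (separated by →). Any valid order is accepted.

A → B → C → D → E → G → F

1. A r() → 6, leaving value 6
2. B r() → 6, leaving value 6
3. C w(65), leaving value 65
4. D r() → 65, leaving value 65
5. E w(29), leaving value 29
6. G r() → 29, leaving value 29
7. F w(10), leaving value 10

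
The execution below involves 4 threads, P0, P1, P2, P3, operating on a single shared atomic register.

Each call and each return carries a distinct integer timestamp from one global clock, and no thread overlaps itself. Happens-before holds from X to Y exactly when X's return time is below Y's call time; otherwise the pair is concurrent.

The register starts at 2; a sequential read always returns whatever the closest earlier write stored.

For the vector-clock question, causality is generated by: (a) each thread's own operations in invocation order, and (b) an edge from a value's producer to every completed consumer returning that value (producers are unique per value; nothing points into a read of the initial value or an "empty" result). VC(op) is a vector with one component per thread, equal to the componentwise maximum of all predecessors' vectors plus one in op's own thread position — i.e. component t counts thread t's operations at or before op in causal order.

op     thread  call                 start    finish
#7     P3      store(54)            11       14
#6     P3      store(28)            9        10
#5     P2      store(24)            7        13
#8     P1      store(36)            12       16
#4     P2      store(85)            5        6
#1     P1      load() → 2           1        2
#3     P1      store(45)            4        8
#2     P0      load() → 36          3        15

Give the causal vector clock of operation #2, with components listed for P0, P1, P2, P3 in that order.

(1, 3, 0, 0)

root op #6, invoked 9: fresh clock plus P3's own tick → (0, 0, 0, 1)
root op #4, invoked 5: fresh clock plus P2's own tick → (0, 0, 1, 0)
root op #1, invoked 1: fresh clock plus P1's own tick → (0, 1, 0, 0)
#7 (invocation 11): componentwise max over VC(#6)=(0, 0, 0, 1), +1 at P3, giving (0, 0, 0, 2)
#5 (invocation 7): componentwise max over VC(#4)=(0, 0, 1, 0), +1 at P2, giving (0, 0, 2, 0)
#3 (invocation 4): componentwise max over VC(#1)=(0, 1, 0, 0), +1 at P1, giving (0, 2, 0, 0)
#8 (invocation 12): componentwise max over VC(#3)=(0, 2, 0, 0), +1 at P1, giving (0, 3, 0, 0)
#2 (invocation 3): componentwise max over VC(#8)=(0, 3, 0, 0), +1 at P0, giving (1, 3, 0, 0)
target: VC(#2) = (1, 3, 0, 0)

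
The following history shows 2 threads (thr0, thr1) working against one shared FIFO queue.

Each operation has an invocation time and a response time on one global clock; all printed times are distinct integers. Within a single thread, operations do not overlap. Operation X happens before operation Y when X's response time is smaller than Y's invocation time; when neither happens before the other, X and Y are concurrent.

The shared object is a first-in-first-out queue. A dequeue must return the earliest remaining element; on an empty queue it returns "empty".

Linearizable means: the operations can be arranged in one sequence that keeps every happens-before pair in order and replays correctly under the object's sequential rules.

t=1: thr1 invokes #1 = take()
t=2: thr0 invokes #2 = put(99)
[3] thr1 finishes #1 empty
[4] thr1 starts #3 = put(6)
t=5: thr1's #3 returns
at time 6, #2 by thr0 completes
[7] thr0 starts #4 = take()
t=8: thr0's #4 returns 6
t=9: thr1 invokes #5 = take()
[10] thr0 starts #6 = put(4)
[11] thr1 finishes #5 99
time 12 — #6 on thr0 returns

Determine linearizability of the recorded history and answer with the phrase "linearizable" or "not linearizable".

witness order: #1, #3, #2, #4, #5, #6
1. #1 take() → empty, leaving queue <>
2. #3 put(6), leaving queue <6>
3. #2 put(99), leaving queue <6,99>
4. #4 take() → 6, leaving queue <99>
5. #5 take() → 99, leaving queue <>
6. #6 put(4), leaving queue <4>

linearizable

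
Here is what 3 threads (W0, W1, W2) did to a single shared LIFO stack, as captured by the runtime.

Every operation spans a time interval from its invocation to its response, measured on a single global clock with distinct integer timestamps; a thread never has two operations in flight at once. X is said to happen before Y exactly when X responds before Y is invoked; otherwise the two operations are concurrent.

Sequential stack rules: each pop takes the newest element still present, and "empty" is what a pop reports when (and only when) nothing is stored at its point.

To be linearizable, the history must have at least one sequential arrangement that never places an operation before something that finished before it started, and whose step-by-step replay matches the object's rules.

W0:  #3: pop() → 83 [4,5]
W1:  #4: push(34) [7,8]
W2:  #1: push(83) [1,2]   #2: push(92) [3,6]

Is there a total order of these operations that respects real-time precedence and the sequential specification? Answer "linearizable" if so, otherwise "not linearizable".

linearizable

a witness: #1, #3, #2, #4
1. #1 push(83), leaving stack <83>
2. #3 pop() → 83, leaving stack <>
3. #2 push(92), leaving stack <92>
4. #4 push(34), leaving stack <92,34>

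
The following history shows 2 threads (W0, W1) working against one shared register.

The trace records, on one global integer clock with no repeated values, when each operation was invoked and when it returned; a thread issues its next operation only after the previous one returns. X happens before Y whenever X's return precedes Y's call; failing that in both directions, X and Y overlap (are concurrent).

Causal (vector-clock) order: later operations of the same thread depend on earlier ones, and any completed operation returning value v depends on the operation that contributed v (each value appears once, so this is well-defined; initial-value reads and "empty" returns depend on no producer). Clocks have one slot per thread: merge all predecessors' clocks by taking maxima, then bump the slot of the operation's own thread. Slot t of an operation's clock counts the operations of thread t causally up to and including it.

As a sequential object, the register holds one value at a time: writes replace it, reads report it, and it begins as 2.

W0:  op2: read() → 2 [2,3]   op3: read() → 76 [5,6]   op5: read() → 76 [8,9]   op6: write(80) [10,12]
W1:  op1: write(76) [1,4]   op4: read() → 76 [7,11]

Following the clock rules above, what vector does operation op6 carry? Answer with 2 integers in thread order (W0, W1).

(4, 1)

op1 (invocation 1): nothing precedes it; W1's component alone gives (0, 1)
op2 (invocation 2): nothing precedes it; W0's component alone gives (1, 0)
from VC(op1)=(0, 1), op4 (invoked 7) maxes components and bumps W1 → (0, 2)
from VC(op1)=(0, 1), VC(op2)=(1, 0), op3 (invoked 5) maxes components and bumps W0 → (2, 1)
from VC(op1)=(0, 1), VC(op3)=(2, 1), op5 (invoked 8) maxes components and bumps W0 → (3, 1)
from VC(op5)=(3, 1), op6 (invoked 10) maxes components and bumps W0 → (4, 1)
target: VC(op6) = (4, 1)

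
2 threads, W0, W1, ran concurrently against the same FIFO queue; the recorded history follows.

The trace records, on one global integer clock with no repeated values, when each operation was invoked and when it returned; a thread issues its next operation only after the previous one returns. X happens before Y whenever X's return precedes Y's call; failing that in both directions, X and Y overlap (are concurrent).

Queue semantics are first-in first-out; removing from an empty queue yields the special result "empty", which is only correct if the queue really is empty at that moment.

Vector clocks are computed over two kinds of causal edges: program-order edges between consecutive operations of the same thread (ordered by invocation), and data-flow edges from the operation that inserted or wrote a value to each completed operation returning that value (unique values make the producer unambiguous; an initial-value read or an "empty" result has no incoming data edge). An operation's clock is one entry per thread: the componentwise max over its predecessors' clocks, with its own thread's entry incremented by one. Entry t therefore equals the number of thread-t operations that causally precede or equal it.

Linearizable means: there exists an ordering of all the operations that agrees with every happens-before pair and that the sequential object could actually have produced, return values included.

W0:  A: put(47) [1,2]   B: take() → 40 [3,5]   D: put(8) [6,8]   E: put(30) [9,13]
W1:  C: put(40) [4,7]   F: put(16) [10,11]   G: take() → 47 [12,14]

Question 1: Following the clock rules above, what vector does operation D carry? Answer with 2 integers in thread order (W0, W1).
no predecessors for C (invoked 4): W1 increments from zero → (0, 1)
no predecessors for A (invoked 1): W0 increments from zero → (1, 0)
F (invocation 10): componentwise max over VC(C)=(0, 1), +1 at W1, giving (0, 2)
B (invocation 3): componentwise max over VC(A)=(1, 0), VC(C)=(0, 1), +1 at W0, giving (2, 1)
G (invocation 12): componentwise max over VC(A)=(1, 0), VC(F)=(0, 2), +1 at W1, giving (1, 3)
D (invocation 6): componentwise max over VC(B)=(2, 1), +1 at W0, giving (3, 1)
E (invocation 9): componentwise max over VC(D)=(3, 1), +1 at W0, giving (4, 1)
target: VC(D) = (3, 1)

(3, 1)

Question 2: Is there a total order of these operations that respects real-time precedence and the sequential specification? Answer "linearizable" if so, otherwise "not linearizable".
through event 4 a valid linearization exists; event 5 (B responding at time 5) ends that
one real-time candidate order over the 2 completed operations — the FIFO queue replay rejects it
every completion of the 1 pending operation (C) was checked; none linearizes
take A, B (pending dropped): step 2 already fails, because B take() → 40 cannot occur there

not linearizable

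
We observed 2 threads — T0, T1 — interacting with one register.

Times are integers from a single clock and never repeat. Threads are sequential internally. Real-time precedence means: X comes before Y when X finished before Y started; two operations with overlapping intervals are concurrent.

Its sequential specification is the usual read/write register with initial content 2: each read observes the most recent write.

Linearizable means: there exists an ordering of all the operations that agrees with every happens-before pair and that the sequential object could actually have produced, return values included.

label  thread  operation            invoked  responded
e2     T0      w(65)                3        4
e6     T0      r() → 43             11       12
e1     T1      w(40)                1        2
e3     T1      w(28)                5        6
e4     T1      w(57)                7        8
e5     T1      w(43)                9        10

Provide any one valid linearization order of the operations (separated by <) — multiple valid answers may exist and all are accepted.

step 1: e1 w(40) — value 40
step 2: e2 w(65) — value 65
step 3: e3 w(28) — value 28
step 4: e4 w(57) — value 57
step 5: e5 w(43) — value 43
step 6: e6 r() → 43 — value 43

e1 < e2 < e3 < e4 < e5 < e6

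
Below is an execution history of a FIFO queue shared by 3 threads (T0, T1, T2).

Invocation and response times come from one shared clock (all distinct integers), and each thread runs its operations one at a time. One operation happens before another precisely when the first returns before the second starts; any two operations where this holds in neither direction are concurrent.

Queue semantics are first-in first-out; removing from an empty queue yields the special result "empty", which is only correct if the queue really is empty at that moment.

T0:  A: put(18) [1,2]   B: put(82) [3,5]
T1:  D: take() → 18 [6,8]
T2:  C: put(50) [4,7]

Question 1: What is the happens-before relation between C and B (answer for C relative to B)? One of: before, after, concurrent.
concurrent

C spans [4,7], B spans [3,5]
the intervals overlap in both directions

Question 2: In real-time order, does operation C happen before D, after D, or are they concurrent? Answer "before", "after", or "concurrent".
concurrent

C spans [4,7], D spans [6,8]
the intervals overlap in both directions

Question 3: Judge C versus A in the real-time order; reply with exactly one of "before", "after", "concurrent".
after

C spans [4,7], A spans [1,2]
resp(A)=2 < inv(C)=4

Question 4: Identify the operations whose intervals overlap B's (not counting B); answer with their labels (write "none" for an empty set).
C

concurrent with B ([3,5]): every op whose interval crosses 3..5
A [1,2]: before
C [4,7]: concurrent
D [6,8]: after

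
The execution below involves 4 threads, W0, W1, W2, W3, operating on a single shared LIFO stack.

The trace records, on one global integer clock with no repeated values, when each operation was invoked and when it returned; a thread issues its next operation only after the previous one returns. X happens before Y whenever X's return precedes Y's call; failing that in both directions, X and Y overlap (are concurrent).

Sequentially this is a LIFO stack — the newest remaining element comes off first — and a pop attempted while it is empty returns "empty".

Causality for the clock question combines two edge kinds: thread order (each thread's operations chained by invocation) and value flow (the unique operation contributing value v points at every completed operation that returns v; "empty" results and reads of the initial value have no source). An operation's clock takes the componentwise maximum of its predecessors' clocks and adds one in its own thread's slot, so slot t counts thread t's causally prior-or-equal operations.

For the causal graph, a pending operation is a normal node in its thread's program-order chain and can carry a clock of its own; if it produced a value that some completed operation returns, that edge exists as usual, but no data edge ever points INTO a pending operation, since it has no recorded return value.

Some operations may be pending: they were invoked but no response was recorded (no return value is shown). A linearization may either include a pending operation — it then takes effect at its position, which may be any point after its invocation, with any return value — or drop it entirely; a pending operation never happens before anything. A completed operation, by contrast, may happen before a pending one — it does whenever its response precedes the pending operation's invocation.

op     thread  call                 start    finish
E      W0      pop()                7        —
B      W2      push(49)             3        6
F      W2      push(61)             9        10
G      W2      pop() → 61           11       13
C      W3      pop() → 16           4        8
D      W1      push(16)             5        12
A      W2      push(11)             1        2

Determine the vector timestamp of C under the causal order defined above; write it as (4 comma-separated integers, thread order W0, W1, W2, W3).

invoked at 1, A has no predecessors; its own W2 bump gives (0, 0, 1, 0)
invoked at 5, D has no predecessors; its own W1 bump gives (0, 1, 0, 0)
invoked at 7, E has no predecessors; its own W0 bump gives (1, 0, 0, 0)
B (invocation 3): componentwise max over VC(A)=(0, 0, 1, 0), +1 at W2, giving (0, 0, 2, 0)
C (invocation 4): componentwise max over VC(D)=(0, 1, 0, 0), +1 at W3, giving (0, 1, 0, 1)
F (invocation 9): componentwise max over VC(B)=(0, 0, 2, 0), +1 at W2, giving (0, 0, 3, 0)
G (invocation 11): componentwise max over VC(F)=(0, 0, 3, 0), +1 at W2, giving (0, 0, 4, 0)
target: VC(C) = (0, 1, 0, 1)

(0, 1, 0, 1)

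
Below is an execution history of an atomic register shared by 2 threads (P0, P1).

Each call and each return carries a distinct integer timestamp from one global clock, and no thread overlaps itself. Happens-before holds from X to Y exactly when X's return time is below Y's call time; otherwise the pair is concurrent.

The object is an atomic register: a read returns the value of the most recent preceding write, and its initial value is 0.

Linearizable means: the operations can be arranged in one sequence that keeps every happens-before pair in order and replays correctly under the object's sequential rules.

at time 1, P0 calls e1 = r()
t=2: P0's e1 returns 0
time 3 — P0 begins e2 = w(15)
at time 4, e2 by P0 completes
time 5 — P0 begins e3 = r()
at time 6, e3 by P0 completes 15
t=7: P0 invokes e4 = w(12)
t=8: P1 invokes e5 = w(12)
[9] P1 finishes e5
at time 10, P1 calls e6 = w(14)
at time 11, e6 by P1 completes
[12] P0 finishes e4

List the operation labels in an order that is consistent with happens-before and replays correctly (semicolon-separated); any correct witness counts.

e1; e2; e3; e4; e5; e6

step 1: e1 r() → 0 — value 0
step 2: e2 w(15) — value 15
step 3: e3 r() → 15 — value 15
step 4: e4 w(12) — value 12
step 5: e5 w(12) — value 12
step 6: e6 w(14) — value 14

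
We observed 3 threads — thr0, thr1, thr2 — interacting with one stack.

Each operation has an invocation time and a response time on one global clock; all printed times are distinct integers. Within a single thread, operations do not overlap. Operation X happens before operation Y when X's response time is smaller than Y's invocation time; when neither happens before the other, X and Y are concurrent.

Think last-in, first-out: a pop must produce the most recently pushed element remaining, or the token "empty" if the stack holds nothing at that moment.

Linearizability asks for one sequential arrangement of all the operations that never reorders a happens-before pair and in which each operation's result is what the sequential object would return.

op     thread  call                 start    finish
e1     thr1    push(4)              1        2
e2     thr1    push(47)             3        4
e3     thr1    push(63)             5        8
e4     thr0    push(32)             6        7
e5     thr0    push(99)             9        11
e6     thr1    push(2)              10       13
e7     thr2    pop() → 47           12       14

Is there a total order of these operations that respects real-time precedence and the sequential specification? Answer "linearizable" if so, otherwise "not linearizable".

through event 13 a valid linearization exists; event 14 (e7 responding at time 14) ends that
no legal order exists: 6 real-time-consistent candidates over 7 completed stack operations, all rejected
one such order, e1, e2, e3, e4, e5, e6, e7, breaks at step 7 where e7 pop() → 47 is illegal
one such order, e1, e2, e3, e4, e5, e7, e6, breaks at step 6 where e7 pop() → 47 is illegal

not linearizable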